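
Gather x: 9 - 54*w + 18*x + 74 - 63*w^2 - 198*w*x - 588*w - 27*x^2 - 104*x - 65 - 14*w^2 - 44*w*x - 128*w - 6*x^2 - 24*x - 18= -77*w^2 - 770*w - 33*x^2 + x*(-242*w - 110)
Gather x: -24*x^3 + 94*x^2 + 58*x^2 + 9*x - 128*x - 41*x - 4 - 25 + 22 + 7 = -24*x^3 + 152*x^2 - 160*x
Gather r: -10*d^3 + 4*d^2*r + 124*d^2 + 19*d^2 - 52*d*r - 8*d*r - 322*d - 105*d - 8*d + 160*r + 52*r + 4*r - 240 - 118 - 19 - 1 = -10*d^3 + 143*d^2 - 435*d + r*(4*d^2 - 60*d + 216) - 378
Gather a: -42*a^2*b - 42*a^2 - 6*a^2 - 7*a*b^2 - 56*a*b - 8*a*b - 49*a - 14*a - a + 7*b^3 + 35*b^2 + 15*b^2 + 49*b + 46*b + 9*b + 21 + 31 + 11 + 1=a^2*(-42*b - 48) + a*(-7*b^2 - 64*b - 64) + 7*b^3 + 50*b^2 + 104*b + 64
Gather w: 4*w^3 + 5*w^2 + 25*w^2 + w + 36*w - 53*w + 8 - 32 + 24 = 4*w^3 + 30*w^2 - 16*w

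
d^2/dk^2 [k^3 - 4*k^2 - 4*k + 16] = 6*k - 8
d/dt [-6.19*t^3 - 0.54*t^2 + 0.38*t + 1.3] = -18.57*t^2 - 1.08*t + 0.38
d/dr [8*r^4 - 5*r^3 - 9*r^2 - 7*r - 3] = 32*r^3 - 15*r^2 - 18*r - 7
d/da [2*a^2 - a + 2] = 4*a - 1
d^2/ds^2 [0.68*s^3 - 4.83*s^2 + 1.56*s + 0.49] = 4.08*s - 9.66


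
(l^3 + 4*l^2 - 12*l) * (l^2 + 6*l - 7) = l^5 + 10*l^4 + 5*l^3 - 100*l^2 + 84*l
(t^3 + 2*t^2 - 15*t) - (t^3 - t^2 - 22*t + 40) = 3*t^2 + 7*t - 40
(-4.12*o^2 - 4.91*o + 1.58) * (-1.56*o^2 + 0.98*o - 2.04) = 6.4272*o^4 + 3.622*o^3 + 1.1282*o^2 + 11.5648*o - 3.2232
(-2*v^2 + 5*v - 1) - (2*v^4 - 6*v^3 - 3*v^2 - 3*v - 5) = -2*v^4 + 6*v^3 + v^2 + 8*v + 4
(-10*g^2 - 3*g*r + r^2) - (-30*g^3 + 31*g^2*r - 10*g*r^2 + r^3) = 30*g^3 - 31*g^2*r - 10*g^2 + 10*g*r^2 - 3*g*r - r^3 + r^2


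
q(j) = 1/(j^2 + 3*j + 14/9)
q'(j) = (-2*j - 3)/(j^2 + 3*j + 14/9)^2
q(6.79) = 0.01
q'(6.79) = -0.00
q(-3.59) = 0.27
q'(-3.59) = 0.31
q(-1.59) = -1.46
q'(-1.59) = 0.38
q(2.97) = 0.05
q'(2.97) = -0.02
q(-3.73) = 0.23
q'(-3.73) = 0.24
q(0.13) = 0.51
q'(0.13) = -0.85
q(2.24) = 0.08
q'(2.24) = -0.04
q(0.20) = 0.46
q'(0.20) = -0.71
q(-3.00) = 0.64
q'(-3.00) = 1.24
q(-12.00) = 0.01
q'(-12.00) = 0.00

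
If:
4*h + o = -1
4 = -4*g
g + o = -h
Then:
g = -1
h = -2/3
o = 5/3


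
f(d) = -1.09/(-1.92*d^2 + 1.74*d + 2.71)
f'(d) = -1.09*(3.84*d - 1.74)/(-1.92*d^2 + 1.74*d + 2.71)^2 = (1.8966 - 4.1856*d)/(-1.92*d^2 + 1.74*d + 2.71)^2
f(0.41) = -0.35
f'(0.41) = 0.02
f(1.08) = -0.46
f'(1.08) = -0.48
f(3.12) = 0.10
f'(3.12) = -0.10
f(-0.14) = -0.45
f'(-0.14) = 0.42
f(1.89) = 1.27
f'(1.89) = -8.13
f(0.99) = -0.43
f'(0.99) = -0.35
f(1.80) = 2.88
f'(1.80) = -39.29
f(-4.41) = 0.03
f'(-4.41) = 0.01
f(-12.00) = 0.00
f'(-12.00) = 0.00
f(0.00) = -0.40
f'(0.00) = 0.26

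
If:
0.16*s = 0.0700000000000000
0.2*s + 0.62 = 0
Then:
No Solution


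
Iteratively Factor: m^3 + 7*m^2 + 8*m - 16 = (m + 4)*(m^2 + 3*m - 4) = (m + 4)^2*(m - 1)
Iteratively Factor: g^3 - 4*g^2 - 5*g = (g + 1)*(g^2 - 5*g) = g*(g + 1)*(g - 5)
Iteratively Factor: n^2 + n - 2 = (n - 1)*(n + 2)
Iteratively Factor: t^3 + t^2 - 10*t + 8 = (t + 4)*(t^2 - 3*t + 2) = (t - 2)*(t + 4)*(t - 1)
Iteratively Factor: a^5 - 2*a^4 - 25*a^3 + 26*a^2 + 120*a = (a + 2)*(a^4 - 4*a^3 - 17*a^2 + 60*a) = (a + 2)*(a + 4)*(a^3 - 8*a^2 + 15*a) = (a - 3)*(a + 2)*(a + 4)*(a^2 - 5*a) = (a - 5)*(a - 3)*(a + 2)*(a + 4)*(a)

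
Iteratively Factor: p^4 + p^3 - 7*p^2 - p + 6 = (p + 3)*(p^3 - 2*p^2 - p + 2) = (p - 2)*(p + 3)*(p^2 - 1) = (p - 2)*(p + 1)*(p + 3)*(p - 1)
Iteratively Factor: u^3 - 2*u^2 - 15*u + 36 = (u - 3)*(u^2 + u - 12) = (u - 3)*(u + 4)*(u - 3)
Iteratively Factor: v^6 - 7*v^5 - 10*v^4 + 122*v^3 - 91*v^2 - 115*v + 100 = (v - 1)*(v^5 - 6*v^4 - 16*v^3 + 106*v^2 + 15*v - 100) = (v - 5)*(v - 1)*(v^4 - v^3 - 21*v^2 + v + 20) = (v - 5)*(v - 1)*(v + 4)*(v^3 - 5*v^2 - v + 5) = (v - 5)*(v - 1)*(v + 1)*(v + 4)*(v^2 - 6*v + 5) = (v - 5)^2*(v - 1)*(v + 1)*(v + 4)*(v - 1)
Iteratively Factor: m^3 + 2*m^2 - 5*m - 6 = (m - 2)*(m^2 + 4*m + 3) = (m - 2)*(m + 3)*(m + 1)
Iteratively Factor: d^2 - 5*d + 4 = (d - 1)*(d - 4)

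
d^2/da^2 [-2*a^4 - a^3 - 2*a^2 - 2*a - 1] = -24*a^2 - 6*a - 4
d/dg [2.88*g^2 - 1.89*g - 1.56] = 5.76*g - 1.89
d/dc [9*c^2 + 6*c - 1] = 18*c + 6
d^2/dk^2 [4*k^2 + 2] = 8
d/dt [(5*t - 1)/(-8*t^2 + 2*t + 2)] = (10*t^2 - 4*t + 3)/(16*t^4 - 8*t^3 - 7*t^2 + 2*t + 1)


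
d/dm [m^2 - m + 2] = 2*m - 1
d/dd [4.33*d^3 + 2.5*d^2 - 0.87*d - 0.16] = 12.99*d^2 + 5.0*d - 0.87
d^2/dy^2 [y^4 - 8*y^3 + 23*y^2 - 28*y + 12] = 12*y^2 - 48*y + 46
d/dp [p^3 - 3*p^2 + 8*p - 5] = 3*p^2 - 6*p + 8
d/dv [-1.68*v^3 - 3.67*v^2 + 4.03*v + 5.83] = -5.04*v^2 - 7.34*v + 4.03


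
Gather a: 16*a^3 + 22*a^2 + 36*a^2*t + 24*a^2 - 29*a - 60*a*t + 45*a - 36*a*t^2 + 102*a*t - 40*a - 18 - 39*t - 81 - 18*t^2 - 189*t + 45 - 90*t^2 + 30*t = 16*a^3 + a^2*(36*t + 46) + a*(-36*t^2 + 42*t - 24) - 108*t^2 - 198*t - 54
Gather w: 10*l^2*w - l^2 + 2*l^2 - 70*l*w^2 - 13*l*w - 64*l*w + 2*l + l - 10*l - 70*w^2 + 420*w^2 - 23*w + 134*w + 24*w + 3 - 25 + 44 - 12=l^2 - 7*l + w^2*(350 - 70*l) + w*(10*l^2 - 77*l + 135) + 10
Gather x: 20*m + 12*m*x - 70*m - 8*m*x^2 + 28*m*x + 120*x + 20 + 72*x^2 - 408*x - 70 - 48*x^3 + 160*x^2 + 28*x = -50*m - 48*x^3 + x^2*(232 - 8*m) + x*(40*m - 260) - 50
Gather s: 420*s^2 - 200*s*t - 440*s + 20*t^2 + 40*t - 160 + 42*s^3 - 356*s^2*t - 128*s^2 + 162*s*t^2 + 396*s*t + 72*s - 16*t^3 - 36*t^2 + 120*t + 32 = 42*s^3 + s^2*(292 - 356*t) + s*(162*t^2 + 196*t - 368) - 16*t^3 - 16*t^2 + 160*t - 128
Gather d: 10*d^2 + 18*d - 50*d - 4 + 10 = 10*d^2 - 32*d + 6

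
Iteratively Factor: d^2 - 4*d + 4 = (d - 2)*(d - 2)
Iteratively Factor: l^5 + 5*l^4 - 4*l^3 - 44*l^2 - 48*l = (l - 3)*(l^4 + 8*l^3 + 20*l^2 + 16*l) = (l - 3)*(l + 2)*(l^3 + 6*l^2 + 8*l) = (l - 3)*(l + 2)^2*(l^2 + 4*l) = (l - 3)*(l + 2)^2*(l + 4)*(l)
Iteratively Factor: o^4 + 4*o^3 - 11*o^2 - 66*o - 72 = (o + 3)*(o^3 + o^2 - 14*o - 24) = (o + 2)*(o + 3)*(o^2 - o - 12) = (o - 4)*(o + 2)*(o + 3)*(o + 3)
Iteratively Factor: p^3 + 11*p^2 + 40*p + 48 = (p + 4)*(p^2 + 7*p + 12) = (p + 3)*(p + 4)*(p + 4)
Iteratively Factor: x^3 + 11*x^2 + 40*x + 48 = (x + 4)*(x^2 + 7*x + 12) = (x + 3)*(x + 4)*(x + 4)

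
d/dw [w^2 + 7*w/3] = 2*w + 7/3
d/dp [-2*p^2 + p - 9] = 1 - 4*p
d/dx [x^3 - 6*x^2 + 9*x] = 3*x^2 - 12*x + 9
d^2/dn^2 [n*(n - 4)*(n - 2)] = 6*n - 12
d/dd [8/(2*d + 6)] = -4/(d + 3)^2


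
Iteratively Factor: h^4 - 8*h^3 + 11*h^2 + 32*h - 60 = (h - 2)*(h^3 - 6*h^2 - h + 30) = (h - 2)*(h + 2)*(h^2 - 8*h + 15) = (h - 3)*(h - 2)*(h + 2)*(h - 5)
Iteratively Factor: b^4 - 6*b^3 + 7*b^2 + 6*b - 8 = (b - 1)*(b^3 - 5*b^2 + 2*b + 8) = (b - 4)*(b - 1)*(b^2 - b - 2) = (b - 4)*(b - 1)*(b + 1)*(b - 2)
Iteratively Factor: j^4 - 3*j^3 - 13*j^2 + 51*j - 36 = (j - 3)*(j^3 - 13*j + 12) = (j - 3)*(j - 1)*(j^2 + j - 12) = (j - 3)^2*(j - 1)*(j + 4)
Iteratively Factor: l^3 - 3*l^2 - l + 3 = (l + 1)*(l^2 - 4*l + 3) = (l - 3)*(l + 1)*(l - 1)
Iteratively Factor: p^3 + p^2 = (p)*(p^2 + p) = p*(p + 1)*(p)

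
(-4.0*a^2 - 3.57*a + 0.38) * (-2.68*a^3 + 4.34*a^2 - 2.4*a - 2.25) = 10.72*a^5 - 7.7924*a^4 - 6.9122*a^3 + 19.2172*a^2 + 7.1205*a - 0.855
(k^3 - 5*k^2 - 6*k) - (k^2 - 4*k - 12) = k^3 - 6*k^2 - 2*k + 12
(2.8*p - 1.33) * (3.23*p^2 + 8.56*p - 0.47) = 9.044*p^3 + 19.6721*p^2 - 12.7008*p + 0.6251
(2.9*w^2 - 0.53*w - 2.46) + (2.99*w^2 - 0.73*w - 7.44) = 5.89*w^2 - 1.26*w - 9.9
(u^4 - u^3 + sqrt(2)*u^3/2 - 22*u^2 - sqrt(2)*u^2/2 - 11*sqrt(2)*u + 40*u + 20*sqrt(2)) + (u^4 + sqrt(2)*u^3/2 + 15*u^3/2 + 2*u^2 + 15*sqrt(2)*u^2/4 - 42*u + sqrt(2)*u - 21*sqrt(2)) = 2*u^4 + sqrt(2)*u^3 + 13*u^3/2 - 20*u^2 + 13*sqrt(2)*u^2/4 - 10*sqrt(2)*u - 2*u - sqrt(2)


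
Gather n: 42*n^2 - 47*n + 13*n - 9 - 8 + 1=42*n^2 - 34*n - 16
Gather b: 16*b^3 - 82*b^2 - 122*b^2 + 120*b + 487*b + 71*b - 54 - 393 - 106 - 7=16*b^3 - 204*b^2 + 678*b - 560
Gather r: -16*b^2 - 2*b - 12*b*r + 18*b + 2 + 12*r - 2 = -16*b^2 + 16*b + r*(12 - 12*b)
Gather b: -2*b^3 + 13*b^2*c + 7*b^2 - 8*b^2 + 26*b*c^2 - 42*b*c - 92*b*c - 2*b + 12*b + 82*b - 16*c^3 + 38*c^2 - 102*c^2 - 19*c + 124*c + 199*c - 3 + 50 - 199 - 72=-2*b^3 + b^2*(13*c - 1) + b*(26*c^2 - 134*c + 92) - 16*c^3 - 64*c^2 + 304*c - 224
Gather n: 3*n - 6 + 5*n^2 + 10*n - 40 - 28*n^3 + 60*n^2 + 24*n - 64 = -28*n^3 + 65*n^2 + 37*n - 110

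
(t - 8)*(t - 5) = t^2 - 13*t + 40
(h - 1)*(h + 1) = h^2 - 1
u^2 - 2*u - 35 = (u - 7)*(u + 5)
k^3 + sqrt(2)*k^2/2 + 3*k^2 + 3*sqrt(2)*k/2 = k*(k + 3)*(k + sqrt(2)/2)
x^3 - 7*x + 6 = (x - 2)*(x - 1)*(x + 3)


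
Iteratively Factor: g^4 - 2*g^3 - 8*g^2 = (g - 4)*(g^3 + 2*g^2) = g*(g - 4)*(g^2 + 2*g) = g^2*(g - 4)*(g + 2)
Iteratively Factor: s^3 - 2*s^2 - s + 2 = (s + 1)*(s^2 - 3*s + 2) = (s - 2)*(s + 1)*(s - 1)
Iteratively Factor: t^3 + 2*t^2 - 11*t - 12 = (t - 3)*(t^2 + 5*t + 4) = (t - 3)*(t + 4)*(t + 1)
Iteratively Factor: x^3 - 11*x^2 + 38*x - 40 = (x - 2)*(x^2 - 9*x + 20) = (x - 4)*(x - 2)*(x - 5)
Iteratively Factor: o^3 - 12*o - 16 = (o + 2)*(o^2 - 2*o - 8) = (o - 4)*(o + 2)*(o + 2)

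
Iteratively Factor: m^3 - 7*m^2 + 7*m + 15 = (m - 5)*(m^2 - 2*m - 3) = (m - 5)*(m - 3)*(m + 1)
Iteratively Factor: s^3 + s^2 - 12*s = (s - 3)*(s^2 + 4*s) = s*(s - 3)*(s + 4)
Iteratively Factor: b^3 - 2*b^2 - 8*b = (b + 2)*(b^2 - 4*b) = b*(b + 2)*(b - 4)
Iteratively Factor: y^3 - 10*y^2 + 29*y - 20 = (y - 4)*(y^2 - 6*y + 5) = (y - 4)*(y - 1)*(y - 5)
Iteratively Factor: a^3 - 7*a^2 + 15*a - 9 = (a - 3)*(a^2 - 4*a + 3) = (a - 3)^2*(a - 1)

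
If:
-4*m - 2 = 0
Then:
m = -1/2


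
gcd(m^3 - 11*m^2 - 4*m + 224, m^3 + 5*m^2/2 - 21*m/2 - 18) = m + 4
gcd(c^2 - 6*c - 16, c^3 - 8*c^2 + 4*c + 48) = c + 2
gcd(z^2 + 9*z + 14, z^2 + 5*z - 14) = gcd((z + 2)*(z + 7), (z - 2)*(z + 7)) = z + 7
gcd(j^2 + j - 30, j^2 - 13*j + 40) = j - 5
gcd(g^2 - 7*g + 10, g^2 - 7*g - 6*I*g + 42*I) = 1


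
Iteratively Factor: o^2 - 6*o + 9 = (o - 3)*(o - 3)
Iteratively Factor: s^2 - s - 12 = (s + 3)*(s - 4)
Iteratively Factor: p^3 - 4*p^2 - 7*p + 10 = (p - 1)*(p^2 - 3*p - 10) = (p - 1)*(p + 2)*(p - 5)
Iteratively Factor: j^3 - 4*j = (j + 2)*(j^2 - 2*j) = (j - 2)*(j + 2)*(j)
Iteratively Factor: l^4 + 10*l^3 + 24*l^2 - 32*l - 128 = (l + 4)*(l^3 + 6*l^2 - 32) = (l + 4)^2*(l^2 + 2*l - 8) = (l + 4)^3*(l - 2)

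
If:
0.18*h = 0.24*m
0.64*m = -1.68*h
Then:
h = 0.00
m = 0.00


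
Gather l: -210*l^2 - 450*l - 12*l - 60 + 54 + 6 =-210*l^2 - 462*l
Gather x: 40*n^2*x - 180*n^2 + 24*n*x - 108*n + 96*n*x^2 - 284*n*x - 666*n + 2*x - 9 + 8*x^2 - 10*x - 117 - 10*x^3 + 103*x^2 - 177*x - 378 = -180*n^2 - 774*n - 10*x^3 + x^2*(96*n + 111) + x*(40*n^2 - 260*n - 185) - 504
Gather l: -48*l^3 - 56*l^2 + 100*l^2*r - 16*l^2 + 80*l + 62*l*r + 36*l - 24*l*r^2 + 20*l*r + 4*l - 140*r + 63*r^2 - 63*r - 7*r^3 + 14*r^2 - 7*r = -48*l^3 + l^2*(100*r - 72) + l*(-24*r^2 + 82*r + 120) - 7*r^3 + 77*r^2 - 210*r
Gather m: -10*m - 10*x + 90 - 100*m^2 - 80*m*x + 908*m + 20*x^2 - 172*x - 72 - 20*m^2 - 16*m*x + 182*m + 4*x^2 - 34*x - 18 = -120*m^2 + m*(1080 - 96*x) + 24*x^2 - 216*x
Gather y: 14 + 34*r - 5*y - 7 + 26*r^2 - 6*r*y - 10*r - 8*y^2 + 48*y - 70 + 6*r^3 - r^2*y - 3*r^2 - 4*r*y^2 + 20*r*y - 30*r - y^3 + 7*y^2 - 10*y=6*r^3 + 23*r^2 - 6*r - y^3 + y^2*(-4*r - 1) + y*(-r^2 + 14*r + 33) - 63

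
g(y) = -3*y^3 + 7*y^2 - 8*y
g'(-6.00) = -416.00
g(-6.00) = 948.00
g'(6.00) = -248.00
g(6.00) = -444.00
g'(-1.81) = -62.82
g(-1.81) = 55.20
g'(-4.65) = -267.70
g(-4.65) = 490.19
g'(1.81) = -12.14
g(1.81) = -9.34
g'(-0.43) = -15.68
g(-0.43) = 4.97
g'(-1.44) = -46.82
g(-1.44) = 34.99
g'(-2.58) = -104.03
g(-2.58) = 118.76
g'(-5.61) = -369.79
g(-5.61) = 794.86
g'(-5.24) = -328.48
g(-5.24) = 665.76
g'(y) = -9*y^2 + 14*y - 8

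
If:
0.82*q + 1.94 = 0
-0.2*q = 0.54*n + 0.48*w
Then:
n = 0.876242095754291 - 0.888888888888889*w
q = -2.37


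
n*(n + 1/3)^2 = n^3 + 2*n^2/3 + n/9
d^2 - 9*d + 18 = (d - 6)*(d - 3)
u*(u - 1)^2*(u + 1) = u^4 - u^3 - u^2 + u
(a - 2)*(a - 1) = a^2 - 3*a + 2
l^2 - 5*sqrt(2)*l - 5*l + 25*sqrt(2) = (l - 5)*(l - 5*sqrt(2))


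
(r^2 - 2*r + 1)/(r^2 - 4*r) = (r^2 - 2*r + 1)/(r*(r - 4))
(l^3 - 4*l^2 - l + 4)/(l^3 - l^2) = 1 - 3/l - 4/l^2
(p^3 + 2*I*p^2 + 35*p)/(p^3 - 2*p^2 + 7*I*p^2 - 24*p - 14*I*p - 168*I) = p*(p - 5*I)/(p^2 - 2*p - 24)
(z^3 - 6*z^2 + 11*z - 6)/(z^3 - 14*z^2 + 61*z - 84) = (z^2 - 3*z + 2)/(z^2 - 11*z + 28)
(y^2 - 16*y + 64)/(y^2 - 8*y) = (y - 8)/y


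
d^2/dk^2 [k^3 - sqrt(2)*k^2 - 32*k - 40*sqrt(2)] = 6*k - 2*sqrt(2)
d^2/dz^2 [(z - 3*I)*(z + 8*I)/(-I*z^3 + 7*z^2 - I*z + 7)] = 2*(I*z^6 - 15*z^5 + 36*I*z^4 - 1038*z^3 - 3099*I*z^2 - 735*z + 1186*I)/(z^9 + 21*I*z^8 - 144*z^7 - 280*I*z^6 - 438*z^5 - 966*I*z^4 - 440*z^3 - 1008*I*z^2 - 147*z - 343*I)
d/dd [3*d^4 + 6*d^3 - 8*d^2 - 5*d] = 12*d^3 + 18*d^2 - 16*d - 5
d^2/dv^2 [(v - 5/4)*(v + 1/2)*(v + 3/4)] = 6*v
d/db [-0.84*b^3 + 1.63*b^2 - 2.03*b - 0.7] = -2.52*b^2 + 3.26*b - 2.03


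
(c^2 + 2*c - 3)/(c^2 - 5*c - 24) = (c - 1)/(c - 8)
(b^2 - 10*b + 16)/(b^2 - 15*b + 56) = (b - 2)/(b - 7)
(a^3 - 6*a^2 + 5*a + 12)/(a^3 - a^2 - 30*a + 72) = (a + 1)/(a + 6)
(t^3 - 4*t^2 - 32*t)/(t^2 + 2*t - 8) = t*(t - 8)/(t - 2)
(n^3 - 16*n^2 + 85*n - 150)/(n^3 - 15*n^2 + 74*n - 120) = (n - 5)/(n - 4)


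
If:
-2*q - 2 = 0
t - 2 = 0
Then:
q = -1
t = 2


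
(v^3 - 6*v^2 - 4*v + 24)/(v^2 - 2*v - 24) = (v^2 - 4)/(v + 4)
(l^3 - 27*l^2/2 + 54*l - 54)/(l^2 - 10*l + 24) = (l^2 - 15*l/2 + 9)/(l - 4)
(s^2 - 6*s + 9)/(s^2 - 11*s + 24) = (s - 3)/(s - 8)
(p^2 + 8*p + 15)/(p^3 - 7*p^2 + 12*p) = (p^2 + 8*p + 15)/(p*(p^2 - 7*p + 12))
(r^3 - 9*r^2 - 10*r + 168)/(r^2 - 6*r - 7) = (r^2 - 2*r - 24)/(r + 1)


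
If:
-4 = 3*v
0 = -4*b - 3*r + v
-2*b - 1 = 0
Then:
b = -1/2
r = 2/9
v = -4/3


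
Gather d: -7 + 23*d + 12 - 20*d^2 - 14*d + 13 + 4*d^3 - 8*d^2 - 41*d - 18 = 4*d^3 - 28*d^2 - 32*d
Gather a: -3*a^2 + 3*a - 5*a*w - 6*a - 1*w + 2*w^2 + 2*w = -3*a^2 + a*(-5*w - 3) + 2*w^2 + w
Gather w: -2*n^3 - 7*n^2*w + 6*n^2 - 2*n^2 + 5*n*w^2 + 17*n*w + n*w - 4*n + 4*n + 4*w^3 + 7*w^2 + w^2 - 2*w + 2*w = -2*n^3 + 4*n^2 + 4*w^3 + w^2*(5*n + 8) + w*(-7*n^2 + 18*n)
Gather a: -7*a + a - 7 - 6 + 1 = -6*a - 12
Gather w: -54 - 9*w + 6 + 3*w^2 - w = 3*w^2 - 10*w - 48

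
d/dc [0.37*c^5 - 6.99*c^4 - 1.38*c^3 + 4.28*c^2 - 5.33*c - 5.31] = 1.85*c^4 - 27.96*c^3 - 4.14*c^2 + 8.56*c - 5.33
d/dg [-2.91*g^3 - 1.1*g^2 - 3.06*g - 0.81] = -8.73*g^2 - 2.2*g - 3.06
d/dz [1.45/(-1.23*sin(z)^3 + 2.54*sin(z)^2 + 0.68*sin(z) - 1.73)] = (5.3505*sin(z)^2 - 7.366*sin(z) - 0.986)*cos(z)/(1.23*sin(z)^3 - 2.54*sin(z)^2 - 0.68*sin(z) + 1.73)^2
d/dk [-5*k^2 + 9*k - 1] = 9 - 10*k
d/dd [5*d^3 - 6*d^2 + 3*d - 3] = 15*d^2 - 12*d + 3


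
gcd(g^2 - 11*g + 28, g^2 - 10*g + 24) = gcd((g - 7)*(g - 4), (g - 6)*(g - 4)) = g - 4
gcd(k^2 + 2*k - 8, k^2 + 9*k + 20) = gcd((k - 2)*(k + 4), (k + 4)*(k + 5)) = k + 4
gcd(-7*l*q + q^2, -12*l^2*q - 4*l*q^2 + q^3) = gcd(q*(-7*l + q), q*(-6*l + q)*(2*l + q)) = q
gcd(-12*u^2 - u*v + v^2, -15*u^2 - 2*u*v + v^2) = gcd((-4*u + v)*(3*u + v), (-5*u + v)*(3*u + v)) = 3*u + v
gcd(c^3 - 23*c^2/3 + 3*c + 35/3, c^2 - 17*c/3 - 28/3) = c - 7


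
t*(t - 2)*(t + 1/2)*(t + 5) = t^4 + 7*t^3/2 - 17*t^2/2 - 5*t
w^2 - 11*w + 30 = (w - 6)*(w - 5)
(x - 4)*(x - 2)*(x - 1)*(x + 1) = x^4 - 6*x^3 + 7*x^2 + 6*x - 8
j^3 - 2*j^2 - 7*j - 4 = (j - 4)*(j + 1)^2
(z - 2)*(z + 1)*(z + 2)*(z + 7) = z^4 + 8*z^3 + 3*z^2 - 32*z - 28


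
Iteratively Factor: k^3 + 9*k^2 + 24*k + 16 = (k + 4)*(k^2 + 5*k + 4) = (k + 1)*(k + 4)*(k + 4)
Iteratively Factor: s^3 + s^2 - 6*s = (s - 2)*(s^2 + 3*s) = s*(s - 2)*(s + 3)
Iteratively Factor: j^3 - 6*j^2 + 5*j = (j - 5)*(j^2 - j) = j*(j - 5)*(j - 1)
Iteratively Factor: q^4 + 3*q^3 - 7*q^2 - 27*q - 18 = (q + 2)*(q^3 + q^2 - 9*q - 9) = (q - 3)*(q + 2)*(q^2 + 4*q + 3) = (q - 3)*(q + 2)*(q + 3)*(q + 1)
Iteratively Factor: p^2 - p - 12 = (p + 3)*(p - 4)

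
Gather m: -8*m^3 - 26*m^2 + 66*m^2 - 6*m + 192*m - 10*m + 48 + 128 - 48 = -8*m^3 + 40*m^2 + 176*m + 128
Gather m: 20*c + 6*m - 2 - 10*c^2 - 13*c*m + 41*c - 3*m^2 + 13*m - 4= -10*c^2 + 61*c - 3*m^2 + m*(19 - 13*c) - 6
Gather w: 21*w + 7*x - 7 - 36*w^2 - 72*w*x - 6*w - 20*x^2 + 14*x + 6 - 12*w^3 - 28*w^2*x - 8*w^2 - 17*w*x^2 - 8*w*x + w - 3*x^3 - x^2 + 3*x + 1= -12*w^3 + w^2*(-28*x - 44) + w*(-17*x^2 - 80*x + 16) - 3*x^3 - 21*x^2 + 24*x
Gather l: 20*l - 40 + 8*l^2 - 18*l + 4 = 8*l^2 + 2*l - 36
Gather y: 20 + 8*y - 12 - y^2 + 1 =-y^2 + 8*y + 9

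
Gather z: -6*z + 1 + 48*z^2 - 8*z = 48*z^2 - 14*z + 1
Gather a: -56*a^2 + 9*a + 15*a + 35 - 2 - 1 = -56*a^2 + 24*a + 32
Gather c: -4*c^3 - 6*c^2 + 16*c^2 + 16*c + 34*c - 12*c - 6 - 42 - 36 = -4*c^3 + 10*c^2 + 38*c - 84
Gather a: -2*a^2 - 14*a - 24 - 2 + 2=-2*a^2 - 14*a - 24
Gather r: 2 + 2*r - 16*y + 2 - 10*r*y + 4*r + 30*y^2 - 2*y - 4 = r*(6 - 10*y) + 30*y^2 - 18*y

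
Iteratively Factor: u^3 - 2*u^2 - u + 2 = (u - 1)*(u^2 - u - 2) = (u - 2)*(u - 1)*(u + 1)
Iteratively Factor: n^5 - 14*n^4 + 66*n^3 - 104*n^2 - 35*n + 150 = (n - 2)*(n^4 - 12*n^3 + 42*n^2 - 20*n - 75) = (n - 5)*(n - 2)*(n^3 - 7*n^2 + 7*n + 15) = (n - 5)*(n - 2)*(n + 1)*(n^2 - 8*n + 15) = (n - 5)*(n - 3)*(n - 2)*(n + 1)*(n - 5)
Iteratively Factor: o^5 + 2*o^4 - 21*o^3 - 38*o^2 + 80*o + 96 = (o + 4)*(o^4 - 2*o^3 - 13*o^2 + 14*o + 24) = (o + 3)*(o + 4)*(o^3 - 5*o^2 + 2*o + 8) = (o - 4)*(o + 3)*(o + 4)*(o^2 - o - 2) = (o - 4)*(o - 2)*(o + 3)*(o + 4)*(o + 1)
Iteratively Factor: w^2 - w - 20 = (w + 4)*(w - 5)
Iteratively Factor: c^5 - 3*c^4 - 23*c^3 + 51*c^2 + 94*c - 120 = (c - 1)*(c^4 - 2*c^3 - 25*c^2 + 26*c + 120) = (c - 1)*(c + 2)*(c^3 - 4*c^2 - 17*c + 60) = (c - 3)*(c - 1)*(c + 2)*(c^2 - c - 20) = (c - 5)*(c - 3)*(c - 1)*(c + 2)*(c + 4)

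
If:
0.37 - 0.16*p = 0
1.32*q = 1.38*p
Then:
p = 2.31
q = 2.42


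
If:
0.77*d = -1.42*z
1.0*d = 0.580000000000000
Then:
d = 0.58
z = -0.31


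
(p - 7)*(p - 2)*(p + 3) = p^3 - 6*p^2 - 13*p + 42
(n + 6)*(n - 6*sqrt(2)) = n^2 - 6*sqrt(2)*n + 6*n - 36*sqrt(2)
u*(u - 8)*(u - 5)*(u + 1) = u^4 - 12*u^3 + 27*u^2 + 40*u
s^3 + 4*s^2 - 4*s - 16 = (s - 2)*(s + 2)*(s + 4)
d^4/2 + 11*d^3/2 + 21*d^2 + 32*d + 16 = (d/2 + 1)*(d + 1)*(d + 4)^2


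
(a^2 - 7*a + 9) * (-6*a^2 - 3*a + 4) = -6*a^4 + 39*a^3 - 29*a^2 - 55*a + 36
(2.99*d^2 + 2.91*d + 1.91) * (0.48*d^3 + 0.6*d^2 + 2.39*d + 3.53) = 1.4352*d^5 + 3.1908*d^4 + 9.8089*d^3 + 18.6556*d^2 + 14.8372*d + 6.7423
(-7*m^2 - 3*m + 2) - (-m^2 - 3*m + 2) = -6*m^2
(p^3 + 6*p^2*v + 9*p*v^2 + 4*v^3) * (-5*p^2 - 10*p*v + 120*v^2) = -5*p^5 - 40*p^4*v + 15*p^3*v^2 + 610*p^2*v^3 + 1040*p*v^4 + 480*v^5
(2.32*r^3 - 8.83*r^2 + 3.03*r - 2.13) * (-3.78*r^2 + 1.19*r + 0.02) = -8.7696*r^5 + 36.1382*r^4 - 21.9147*r^3 + 11.4805*r^2 - 2.4741*r - 0.0426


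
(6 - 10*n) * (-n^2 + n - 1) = 10*n^3 - 16*n^2 + 16*n - 6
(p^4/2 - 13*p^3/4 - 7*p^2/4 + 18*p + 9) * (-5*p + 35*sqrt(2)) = -5*p^5/2 + 65*p^4/4 + 35*sqrt(2)*p^4/2 - 455*sqrt(2)*p^3/4 + 35*p^3/4 - 90*p^2 - 245*sqrt(2)*p^2/4 - 45*p + 630*sqrt(2)*p + 315*sqrt(2)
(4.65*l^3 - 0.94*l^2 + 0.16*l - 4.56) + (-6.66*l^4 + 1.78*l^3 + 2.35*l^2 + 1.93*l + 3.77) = -6.66*l^4 + 6.43*l^3 + 1.41*l^2 + 2.09*l - 0.79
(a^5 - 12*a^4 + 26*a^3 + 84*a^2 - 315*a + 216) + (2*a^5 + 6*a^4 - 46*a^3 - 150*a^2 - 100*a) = 3*a^5 - 6*a^4 - 20*a^3 - 66*a^2 - 415*a + 216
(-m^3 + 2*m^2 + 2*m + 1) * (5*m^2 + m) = -5*m^5 + 9*m^4 + 12*m^3 + 7*m^2 + m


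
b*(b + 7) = b^2 + 7*b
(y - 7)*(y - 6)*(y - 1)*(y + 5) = y^4 - 9*y^3 - 15*y^2 + 233*y - 210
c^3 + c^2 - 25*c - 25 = (c - 5)*(c + 1)*(c + 5)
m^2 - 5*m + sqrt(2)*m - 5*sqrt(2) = (m - 5)*(m + sqrt(2))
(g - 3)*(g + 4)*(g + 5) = g^3 + 6*g^2 - 7*g - 60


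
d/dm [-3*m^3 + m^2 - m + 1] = -9*m^2 + 2*m - 1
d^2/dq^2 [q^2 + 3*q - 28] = 2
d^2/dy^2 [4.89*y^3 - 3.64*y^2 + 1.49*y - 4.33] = 29.34*y - 7.28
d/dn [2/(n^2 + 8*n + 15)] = 4*(-n - 4)/(n^2 + 8*n + 15)^2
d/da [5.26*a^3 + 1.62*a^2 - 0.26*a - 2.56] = 15.78*a^2 + 3.24*a - 0.26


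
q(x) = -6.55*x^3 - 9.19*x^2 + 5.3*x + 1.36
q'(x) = -19.65*x^2 - 18.38*x + 5.3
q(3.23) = -298.12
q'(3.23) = -259.07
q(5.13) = -1097.59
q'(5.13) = -606.12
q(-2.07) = 9.11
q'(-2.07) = -40.85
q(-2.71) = 49.87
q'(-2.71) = -89.20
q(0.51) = 0.80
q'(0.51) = -9.18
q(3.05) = -253.81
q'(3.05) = -233.55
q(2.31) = -116.17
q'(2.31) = -142.01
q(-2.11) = 10.79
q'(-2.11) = -43.40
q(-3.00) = 79.60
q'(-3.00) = -116.41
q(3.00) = -242.30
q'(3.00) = -226.69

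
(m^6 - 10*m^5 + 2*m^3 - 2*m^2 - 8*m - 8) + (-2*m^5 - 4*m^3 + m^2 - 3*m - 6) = m^6 - 12*m^5 - 2*m^3 - m^2 - 11*m - 14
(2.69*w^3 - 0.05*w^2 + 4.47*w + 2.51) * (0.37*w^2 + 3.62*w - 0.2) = 0.9953*w^5 + 9.7193*w^4 + 0.9349*w^3 + 17.1201*w^2 + 8.1922*w - 0.502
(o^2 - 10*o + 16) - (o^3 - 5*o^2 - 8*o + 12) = -o^3 + 6*o^2 - 2*o + 4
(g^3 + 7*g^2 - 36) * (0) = 0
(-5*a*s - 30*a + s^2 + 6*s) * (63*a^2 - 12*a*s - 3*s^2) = -315*a^3*s - 1890*a^3 + 123*a^2*s^2 + 738*a^2*s + 3*a*s^3 + 18*a*s^2 - 3*s^4 - 18*s^3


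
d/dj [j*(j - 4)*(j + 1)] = 3*j^2 - 6*j - 4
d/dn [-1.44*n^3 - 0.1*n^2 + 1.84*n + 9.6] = -4.32*n^2 - 0.2*n + 1.84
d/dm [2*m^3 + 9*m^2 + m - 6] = 6*m^2 + 18*m + 1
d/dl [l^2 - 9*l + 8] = 2*l - 9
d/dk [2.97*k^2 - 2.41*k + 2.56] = 5.94*k - 2.41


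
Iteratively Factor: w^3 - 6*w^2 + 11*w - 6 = (w - 2)*(w^2 - 4*w + 3) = (w - 3)*(w - 2)*(w - 1)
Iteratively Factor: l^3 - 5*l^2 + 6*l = (l - 2)*(l^2 - 3*l) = (l - 3)*(l - 2)*(l)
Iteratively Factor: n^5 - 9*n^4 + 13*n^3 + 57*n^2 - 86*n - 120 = (n - 5)*(n^4 - 4*n^3 - 7*n^2 + 22*n + 24) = (n - 5)*(n - 3)*(n^3 - n^2 - 10*n - 8) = (n - 5)*(n - 4)*(n - 3)*(n^2 + 3*n + 2) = (n - 5)*(n - 4)*(n - 3)*(n + 1)*(n + 2)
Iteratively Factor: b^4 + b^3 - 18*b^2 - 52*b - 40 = (b + 2)*(b^3 - b^2 - 16*b - 20) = (b + 2)^2*(b^2 - 3*b - 10) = (b - 5)*(b + 2)^2*(b + 2)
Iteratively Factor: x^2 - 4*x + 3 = (x - 1)*(x - 3)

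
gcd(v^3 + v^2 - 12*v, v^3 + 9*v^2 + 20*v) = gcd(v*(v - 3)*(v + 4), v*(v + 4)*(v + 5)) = v^2 + 4*v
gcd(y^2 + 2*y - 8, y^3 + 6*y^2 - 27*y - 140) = y + 4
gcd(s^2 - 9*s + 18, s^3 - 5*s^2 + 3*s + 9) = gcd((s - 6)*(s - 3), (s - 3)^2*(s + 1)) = s - 3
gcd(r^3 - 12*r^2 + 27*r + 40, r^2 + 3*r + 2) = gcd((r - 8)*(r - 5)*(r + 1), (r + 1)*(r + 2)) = r + 1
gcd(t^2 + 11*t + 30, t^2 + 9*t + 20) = t + 5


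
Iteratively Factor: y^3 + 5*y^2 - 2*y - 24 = (y - 2)*(y^2 + 7*y + 12) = (y - 2)*(y + 4)*(y + 3)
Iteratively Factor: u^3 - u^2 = (u - 1)*(u^2) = u*(u - 1)*(u)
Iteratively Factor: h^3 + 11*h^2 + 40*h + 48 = (h + 3)*(h^2 + 8*h + 16) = (h + 3)*(h + 4)*(h + 4)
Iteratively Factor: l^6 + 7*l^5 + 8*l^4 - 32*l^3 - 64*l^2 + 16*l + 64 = (l + 4)*(l^5 + 3*l^4 - 4*l^3 - 16*l^2 + 16) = (l - 1)*(l + 4)*(l^4 + 4*l^3 - 16*l - 16) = (l - 1)*(l + 2)*(l + 4)*(l^3 + 2*l^2 - 4*l - 8) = (l - 1)*(l + 2)^2*(l + 4)*(l^2 - 4) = (l - 1)*(l + 2)^3*(l + 4)*(l - 2)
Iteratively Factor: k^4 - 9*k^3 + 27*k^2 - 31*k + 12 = (k - 1)*(k^3 - 8*k^2 + 19*k - 12) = (k - 3)*(k - 1)*(k^2 - 5*k + 4) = (k - 4)*(k - 3)*(k - 1)*(k - 1)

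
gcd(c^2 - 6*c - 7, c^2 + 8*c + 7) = c + 1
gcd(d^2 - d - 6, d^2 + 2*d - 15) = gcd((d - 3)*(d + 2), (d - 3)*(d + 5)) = d - 3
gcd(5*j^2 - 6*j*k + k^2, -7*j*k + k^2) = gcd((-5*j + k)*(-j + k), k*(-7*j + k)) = 1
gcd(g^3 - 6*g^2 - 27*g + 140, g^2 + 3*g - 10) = g + 5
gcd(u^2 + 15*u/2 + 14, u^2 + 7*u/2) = u + 7/2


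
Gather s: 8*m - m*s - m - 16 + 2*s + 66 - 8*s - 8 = 7*m + s*(-m - 6) + 42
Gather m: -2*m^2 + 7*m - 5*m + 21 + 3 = -2*m^2 + 2*m + 24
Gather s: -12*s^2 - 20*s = -12*s^2 - 20*s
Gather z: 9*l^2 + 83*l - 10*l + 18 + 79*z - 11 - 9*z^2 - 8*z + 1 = 9*l^2 + 73*l - 9*z^2 + 71*z + 8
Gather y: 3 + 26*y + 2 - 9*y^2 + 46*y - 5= -9*y^2 + 72*y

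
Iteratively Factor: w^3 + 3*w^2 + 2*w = (w)*(w^2 + 3*w + 2) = w*(w + 2)*(w + 1)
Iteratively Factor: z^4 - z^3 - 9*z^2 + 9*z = (z - 3)*(z^3 + 2*z^2 - 3*z) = (z - 3)*(z - 1)*(z^2 + 3*z) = (z - 3)*(z - 1)*(z + 3)*(z)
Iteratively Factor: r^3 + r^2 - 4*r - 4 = (r + 2)*(r^2 - r - 2) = (r - 2)*(r + 2)*(r + 1)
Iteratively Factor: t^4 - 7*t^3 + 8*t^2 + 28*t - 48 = (t - 4)*(t^3 - 3*t^2 - 4*t + 12) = (t - 4)*(t - 3)*(t^2 - 4) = (t - 4)*(t - 3)*(t - 2)*(t + 2)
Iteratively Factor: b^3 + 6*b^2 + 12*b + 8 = (b + 2)*(b^2 + 4*b + 4) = (b + 2)^2*(b + 2)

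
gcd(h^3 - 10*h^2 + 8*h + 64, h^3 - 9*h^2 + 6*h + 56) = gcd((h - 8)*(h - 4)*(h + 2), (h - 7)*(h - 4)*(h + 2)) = h^2 - 2*h - 8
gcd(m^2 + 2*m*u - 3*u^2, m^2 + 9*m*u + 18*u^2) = m + 3*u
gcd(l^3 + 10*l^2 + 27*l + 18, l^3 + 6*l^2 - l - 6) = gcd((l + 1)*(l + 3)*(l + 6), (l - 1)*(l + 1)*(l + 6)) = l^2 + 7*l + 6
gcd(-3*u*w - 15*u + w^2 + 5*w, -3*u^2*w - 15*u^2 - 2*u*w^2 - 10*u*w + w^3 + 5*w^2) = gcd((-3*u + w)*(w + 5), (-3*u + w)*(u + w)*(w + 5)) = 3*u*w + 15*u - w^2 - 5*w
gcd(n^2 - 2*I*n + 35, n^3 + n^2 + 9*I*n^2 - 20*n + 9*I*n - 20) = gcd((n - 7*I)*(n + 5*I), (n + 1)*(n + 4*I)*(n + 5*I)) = n + 5*I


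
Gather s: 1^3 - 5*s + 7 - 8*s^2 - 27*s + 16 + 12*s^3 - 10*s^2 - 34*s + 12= 12*s^3 - 18*s^2 - 66*s + 36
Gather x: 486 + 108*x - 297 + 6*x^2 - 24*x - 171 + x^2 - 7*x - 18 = 7*x^2 + 77*x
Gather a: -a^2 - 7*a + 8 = -a^2 - 7*a + 8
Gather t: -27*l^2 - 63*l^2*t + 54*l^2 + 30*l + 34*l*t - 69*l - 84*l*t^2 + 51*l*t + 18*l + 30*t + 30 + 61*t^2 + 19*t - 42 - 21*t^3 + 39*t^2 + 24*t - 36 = 27*l^2 - 21*l - 21*t^3 + t^2*(100 - 84*l) + t*(-63*l^2 + 85*l + 73) - 48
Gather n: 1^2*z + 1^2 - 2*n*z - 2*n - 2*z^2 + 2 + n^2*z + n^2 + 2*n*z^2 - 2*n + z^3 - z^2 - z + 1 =n^2*(z + 1) + n*(2*z^2 - 2*z - 4) + z^3 - 3*z^2 + 4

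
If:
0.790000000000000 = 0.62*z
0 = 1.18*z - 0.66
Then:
No Solution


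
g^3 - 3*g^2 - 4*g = g*(g - 4)*(g + 1)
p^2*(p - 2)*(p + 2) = p^4 - 4*p^2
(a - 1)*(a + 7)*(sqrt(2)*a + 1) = sqrt(2)*a^3 + a^2 + 6*sqrt(2)*a^2 - 7*sqrt(2)*a + 6*a - 7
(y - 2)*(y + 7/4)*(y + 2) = y^3 + 7*y^2/4 - 4*y - 7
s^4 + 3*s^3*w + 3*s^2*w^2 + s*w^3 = s*(s + w)^3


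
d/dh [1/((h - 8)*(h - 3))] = (11 - 2*h)/(h^4 - 22*h^3 + 169*h^2 - 528*h + 576)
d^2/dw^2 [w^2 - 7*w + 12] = 2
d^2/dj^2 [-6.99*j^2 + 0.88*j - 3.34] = -13.9800000000000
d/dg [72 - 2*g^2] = -4*g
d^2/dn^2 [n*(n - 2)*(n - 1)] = 6*n - 6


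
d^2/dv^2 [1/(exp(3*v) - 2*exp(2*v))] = ((8 - 9*exp(v))*(exp(v) - 2) + 2*(3*exp(v) - 4)^2)*exp(-2*v)/(exp(v) - 2)^3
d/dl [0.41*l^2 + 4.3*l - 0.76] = 0.82*l + 4.3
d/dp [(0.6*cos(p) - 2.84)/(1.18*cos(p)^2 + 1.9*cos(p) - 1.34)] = (0.708*cos(p)^2 - 6.7024*cos(p) - 4.592)*sin(p)/(1.3924*cos(p)^4 + 4.484*cos(p)^3 + 0.4476*cos(p)^2 - 5.092*cos(p) + 1.7956)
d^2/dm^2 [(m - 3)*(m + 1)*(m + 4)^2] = 12*m^2 + 36*m - 6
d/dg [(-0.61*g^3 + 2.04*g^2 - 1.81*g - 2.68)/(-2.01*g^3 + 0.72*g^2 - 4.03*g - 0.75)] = (3.6612*g^4 - 2.3596*g^3 - 21.7059*g^2 + 0.7992*g - 9.4429)/(4.0401*g^6 - 2.8944*g^5 + 16.719*g^4 - 2.7882*g^3 + 15.1609*g^2 + 6.045*g + 0.5625)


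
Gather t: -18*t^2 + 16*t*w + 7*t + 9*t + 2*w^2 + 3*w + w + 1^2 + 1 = -18*t^2 + t*(16*w + 16) + 2*w^2 + 4*w + 2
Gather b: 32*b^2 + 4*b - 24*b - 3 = 32*b^2 - 20*b - 3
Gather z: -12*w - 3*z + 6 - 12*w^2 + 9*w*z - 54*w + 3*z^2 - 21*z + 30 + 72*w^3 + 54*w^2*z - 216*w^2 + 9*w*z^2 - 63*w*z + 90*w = 72*w^3 - 228*w^2 + 24*w + z^2*(9*w + 3) + z*(54*w^2 - 54*w - 24) + 36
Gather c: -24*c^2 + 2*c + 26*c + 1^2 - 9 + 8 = -24*c^2 + 28*c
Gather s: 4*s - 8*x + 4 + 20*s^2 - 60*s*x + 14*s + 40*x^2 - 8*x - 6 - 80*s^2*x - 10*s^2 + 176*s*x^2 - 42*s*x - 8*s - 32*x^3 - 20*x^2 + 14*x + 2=s^2*(10 - 80*x) + s*(176*x^2 - 102*x + 10) - 32*x^3 + 20*x^2 - 2*x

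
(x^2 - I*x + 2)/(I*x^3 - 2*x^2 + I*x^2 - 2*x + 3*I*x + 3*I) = (-I*x^2 - x - 2*I)/(x^3 + x^2*(1 + 2*I) + x*(3 + 2*I) + 3)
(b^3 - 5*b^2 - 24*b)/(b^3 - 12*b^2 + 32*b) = (b + 3)/(b - 4)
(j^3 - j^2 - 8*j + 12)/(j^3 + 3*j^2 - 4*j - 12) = (j - 2)/(j + 2)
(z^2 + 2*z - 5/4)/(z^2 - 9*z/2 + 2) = (z + 5/2)/(z - 4)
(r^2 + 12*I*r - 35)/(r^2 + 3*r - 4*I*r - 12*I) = (r^2 + 12*I*r - 35)/(r^2 + r*(3 - 4*I) - 12*I)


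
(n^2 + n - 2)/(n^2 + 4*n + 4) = (n - 1)/(n + 2)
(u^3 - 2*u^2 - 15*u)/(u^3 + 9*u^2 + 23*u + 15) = u*(u - 5)/(u^2 + 6*u + 5)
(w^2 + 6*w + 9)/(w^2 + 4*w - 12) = (w^2 + 6*w + 9)/(w^2 + 4*w - 12)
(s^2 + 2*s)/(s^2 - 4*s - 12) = s/(s - 6)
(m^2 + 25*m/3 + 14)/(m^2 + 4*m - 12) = (m + 7/3)/(m - 2)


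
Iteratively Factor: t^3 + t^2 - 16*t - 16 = (t + 1)*(t^2 - 16) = (t - 4)*(t + 1)*(t + 4)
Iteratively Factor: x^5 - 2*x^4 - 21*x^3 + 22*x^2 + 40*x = (x)*(x^4 - 2*x^3 - 21*x^2 + 22*x + 40) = x*(x + 1)*(x^3 - 3*x^2 - 18*x + 40) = x*(x + 1)*(x + 4)*(x^2 - 7*x + 10) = x*(x - 2)*(x + 1)*(x + 4)*(x - 5)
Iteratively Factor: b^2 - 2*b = (b)*(b - 2)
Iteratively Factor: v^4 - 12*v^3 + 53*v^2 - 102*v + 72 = (v - 4)*(v^3 - 8*v^2 + 21*v - 18) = (v - 4)*(v - 3)*(v^2 - 5*v + 6) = (v - 4)*(v - 3)*(v - 2)*(v - 3)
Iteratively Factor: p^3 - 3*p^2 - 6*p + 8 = (p - 1)*(p^2 - 2*p - 8) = (p - 4)*(p - 1)*(p + 2)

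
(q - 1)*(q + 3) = q^2 + 2*q - 3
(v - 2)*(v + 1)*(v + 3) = v^3 + 2*v^2 - 5*v - 6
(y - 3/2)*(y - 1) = y^2 - 5*y/2 + 3/2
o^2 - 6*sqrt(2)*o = o*(o - 6*sqrt(2))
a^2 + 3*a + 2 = (a + 1)*(a + 2)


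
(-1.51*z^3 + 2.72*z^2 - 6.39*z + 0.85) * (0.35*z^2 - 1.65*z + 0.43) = -0.5285*z^5 + 3.4435*z^4 - 7.3738*z^3 + 12.0106*z^2 - 4.1502*z + 0.3655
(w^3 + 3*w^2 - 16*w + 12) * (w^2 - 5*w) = w^5 - 2*w^4 - 31*w^3 + 92*w^2 - 60*w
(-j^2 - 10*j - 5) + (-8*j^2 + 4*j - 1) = -9*j^2 - 6*j - 6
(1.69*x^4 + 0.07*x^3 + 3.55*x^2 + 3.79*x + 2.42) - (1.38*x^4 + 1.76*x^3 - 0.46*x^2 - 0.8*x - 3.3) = 0.31*x^4 - 1.69*x^3 + 4.01*x^2 + 4.59*x + 5.72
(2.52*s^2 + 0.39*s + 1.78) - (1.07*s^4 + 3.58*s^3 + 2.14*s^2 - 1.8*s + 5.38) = -1.07*s^4 - 3.58*s^3 + 0.38*s^2 + 2.19*s - 3.6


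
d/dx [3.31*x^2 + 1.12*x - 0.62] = 6.62*x + 1.12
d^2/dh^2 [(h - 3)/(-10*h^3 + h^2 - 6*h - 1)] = 2*(-4*(h - 3)*(15*h^2 - h + 3)^2 + (30*h^2 - 2*h + (h - 3)*(30*h - 1) + 6)*(10*h^3 - h^2 + 6*h + 1))/(10*h^3 - h^2 + 6*h + 1)^3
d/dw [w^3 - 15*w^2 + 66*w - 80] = 3*w^2 - 30*w + 66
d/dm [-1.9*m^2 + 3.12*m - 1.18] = 3.12 - 3.8*m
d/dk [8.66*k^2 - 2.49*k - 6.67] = 17.32*k - 2.49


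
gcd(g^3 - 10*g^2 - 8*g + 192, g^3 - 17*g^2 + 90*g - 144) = g^2 - 14*g + 48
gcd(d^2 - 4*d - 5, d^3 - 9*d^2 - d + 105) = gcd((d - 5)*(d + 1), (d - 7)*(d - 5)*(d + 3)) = d - 5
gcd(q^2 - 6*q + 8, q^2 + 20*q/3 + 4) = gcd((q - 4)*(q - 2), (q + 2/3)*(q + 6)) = 1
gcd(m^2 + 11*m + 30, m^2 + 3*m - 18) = m + 6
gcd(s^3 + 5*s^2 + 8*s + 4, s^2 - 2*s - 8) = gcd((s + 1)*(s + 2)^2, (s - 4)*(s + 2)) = s + 2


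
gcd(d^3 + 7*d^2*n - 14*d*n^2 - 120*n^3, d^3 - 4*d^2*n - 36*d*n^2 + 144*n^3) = d^2 + 2*d*n - 24*n^2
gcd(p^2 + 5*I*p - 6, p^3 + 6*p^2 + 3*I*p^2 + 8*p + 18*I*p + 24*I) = p + 3*I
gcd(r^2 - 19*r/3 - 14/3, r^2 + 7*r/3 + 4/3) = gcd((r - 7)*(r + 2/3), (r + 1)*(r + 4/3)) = 1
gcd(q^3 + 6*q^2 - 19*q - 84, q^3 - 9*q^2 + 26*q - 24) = q - 4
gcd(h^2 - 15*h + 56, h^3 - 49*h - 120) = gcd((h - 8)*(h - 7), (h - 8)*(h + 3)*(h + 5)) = h - 8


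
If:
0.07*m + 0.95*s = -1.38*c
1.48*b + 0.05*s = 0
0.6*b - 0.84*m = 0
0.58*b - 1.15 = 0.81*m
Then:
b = 805.00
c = 16374.17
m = 575.00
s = -23828.00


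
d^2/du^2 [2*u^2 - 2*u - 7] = 4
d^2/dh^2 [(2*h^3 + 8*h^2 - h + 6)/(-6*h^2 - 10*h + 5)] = 4*(128*h^3 - 534*h^2 - 570*h - 465)/(216*h^6 + 1080*h^5 + 1260*h^4 - 800*h^3 - 1050*h^2 + 750*h - 125)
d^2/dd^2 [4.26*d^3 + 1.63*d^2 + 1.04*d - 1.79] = 25.56*d + 3.26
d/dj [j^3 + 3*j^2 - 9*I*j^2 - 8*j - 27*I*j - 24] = 3*j^2 + j*(6 - 18*I) - 8 - 27*I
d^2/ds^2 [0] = 0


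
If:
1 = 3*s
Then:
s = 1/3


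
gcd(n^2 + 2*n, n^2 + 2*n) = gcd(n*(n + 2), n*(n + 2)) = n^2 + 2*n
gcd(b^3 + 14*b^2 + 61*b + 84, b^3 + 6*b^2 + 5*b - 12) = b^2 + 7*b + 12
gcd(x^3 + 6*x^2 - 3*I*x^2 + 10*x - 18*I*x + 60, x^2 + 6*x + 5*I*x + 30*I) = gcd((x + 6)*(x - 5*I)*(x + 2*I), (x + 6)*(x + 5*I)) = x + 6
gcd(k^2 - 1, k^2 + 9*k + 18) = 1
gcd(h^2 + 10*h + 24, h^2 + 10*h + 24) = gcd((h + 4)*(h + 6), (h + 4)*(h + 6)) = h^2 + 10*h + 24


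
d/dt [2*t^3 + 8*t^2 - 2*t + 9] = 6*t^2 + 16*t - 2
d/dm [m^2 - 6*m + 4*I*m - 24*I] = 2*m - 6 + 4*I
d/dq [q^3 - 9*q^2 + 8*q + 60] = 3*q^2 - 18*q + 8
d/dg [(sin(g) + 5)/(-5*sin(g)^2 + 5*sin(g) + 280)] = (sin(g)^2 + 10*sin(g) + 51)*cos(g)/(5*(sin(g) + cos(g)^2 + 55)^2)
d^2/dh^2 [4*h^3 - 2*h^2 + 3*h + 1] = 24*h - 4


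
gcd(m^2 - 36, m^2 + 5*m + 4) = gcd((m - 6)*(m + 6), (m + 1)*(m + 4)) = 1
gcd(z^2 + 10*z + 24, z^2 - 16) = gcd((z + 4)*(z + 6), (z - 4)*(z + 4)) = z + 4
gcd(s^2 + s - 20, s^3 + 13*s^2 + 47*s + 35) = s + 5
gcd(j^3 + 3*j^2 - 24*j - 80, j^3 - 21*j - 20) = j^2 - j - 20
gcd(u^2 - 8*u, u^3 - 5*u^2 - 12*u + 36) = 1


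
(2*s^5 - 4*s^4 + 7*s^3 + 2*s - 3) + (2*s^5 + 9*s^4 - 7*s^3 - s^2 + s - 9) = 4*s^5 + 5*s^4 - s^2 + 3*s - 12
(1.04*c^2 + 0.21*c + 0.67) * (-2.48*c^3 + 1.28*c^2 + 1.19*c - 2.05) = -2.5792*c^5 + 0.8104*c^4 - 0.1552*c^3 - 1.0245*c^2 + 0.3668*c - 1.3735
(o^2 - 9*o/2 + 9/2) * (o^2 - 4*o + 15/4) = o^4 - 17*o^3/2 + 105*o^2/4 - 279*o/8 + 135/8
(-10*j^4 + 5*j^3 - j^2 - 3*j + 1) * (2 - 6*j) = 60*j^5 - 50*j^4 + 16*j^3 + 16*j^2 - 12*j + 2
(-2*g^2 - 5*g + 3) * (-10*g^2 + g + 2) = 20*g^4 + 48*g^3 - 39*g^2 - 7*g + 6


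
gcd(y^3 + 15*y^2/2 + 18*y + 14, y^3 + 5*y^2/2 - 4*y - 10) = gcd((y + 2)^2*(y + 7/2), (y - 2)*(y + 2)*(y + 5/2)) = y + 2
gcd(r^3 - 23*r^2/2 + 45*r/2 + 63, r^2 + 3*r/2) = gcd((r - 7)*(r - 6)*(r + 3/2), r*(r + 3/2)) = r + 3/2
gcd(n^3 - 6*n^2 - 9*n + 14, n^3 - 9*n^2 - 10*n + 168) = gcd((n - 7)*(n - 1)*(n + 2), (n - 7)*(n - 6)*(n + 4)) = n - 7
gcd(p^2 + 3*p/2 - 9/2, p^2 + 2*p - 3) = p + 3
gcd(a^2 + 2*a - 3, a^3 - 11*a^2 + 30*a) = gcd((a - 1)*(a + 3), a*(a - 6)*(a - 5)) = 1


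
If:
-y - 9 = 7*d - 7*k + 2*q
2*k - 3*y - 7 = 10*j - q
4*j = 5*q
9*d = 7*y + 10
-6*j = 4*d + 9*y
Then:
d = 675/742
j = -2265/10388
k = 5476/2597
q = -453/2597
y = -1345/5194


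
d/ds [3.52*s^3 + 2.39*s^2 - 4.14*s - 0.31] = 10.56*s^2 + 4.78*s - 4.14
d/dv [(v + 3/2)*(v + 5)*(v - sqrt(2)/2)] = 3*v^2 - sqrt(2)*v + 13*v - 13*sqrt(2)/4 + 15/2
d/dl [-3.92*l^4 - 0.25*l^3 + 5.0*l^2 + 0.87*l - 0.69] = -15.68*l^3 - 0.75*l^2 + 10.0*l + 0.87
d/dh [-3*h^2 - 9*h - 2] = -6*h - 9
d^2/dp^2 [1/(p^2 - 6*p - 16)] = 2*(p^2 - 6*p - 4*(p - 3)^2 - 16)/(-p^2 + 6*p + 16)^3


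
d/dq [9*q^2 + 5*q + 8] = 18*q + 5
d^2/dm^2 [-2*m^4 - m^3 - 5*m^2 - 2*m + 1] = -24*m^2 - 6*m - 10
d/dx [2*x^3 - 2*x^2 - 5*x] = 6*x^2 - 4*x - 5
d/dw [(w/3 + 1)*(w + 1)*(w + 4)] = w^2 + 16*w/3 + 19/3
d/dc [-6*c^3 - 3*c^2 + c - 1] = -18*c^2 - 6*c + 1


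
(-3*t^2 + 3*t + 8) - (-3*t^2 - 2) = 3*t + 10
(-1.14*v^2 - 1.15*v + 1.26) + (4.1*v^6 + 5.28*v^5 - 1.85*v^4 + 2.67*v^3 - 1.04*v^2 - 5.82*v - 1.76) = 4.1*v^6 + 5.28*v^5 - 1.85*v^4 + 2.67*v^3 - 2.18*v^2 - 6.97*v - 0.5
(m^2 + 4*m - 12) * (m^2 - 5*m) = m^4 - m^3 - 32*m^2 + 60*m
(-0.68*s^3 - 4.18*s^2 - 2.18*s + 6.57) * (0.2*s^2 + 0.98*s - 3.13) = -0.136*s^5 - 1.5024*s^4 - 2.404*s^3 + 12.261*s^2 + 13.262*s - 20.5641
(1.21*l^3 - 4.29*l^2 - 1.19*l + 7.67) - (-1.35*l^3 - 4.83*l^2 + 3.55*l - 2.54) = 2.56*l^3 + 0.54*l^2 - 4.74*l + 10.21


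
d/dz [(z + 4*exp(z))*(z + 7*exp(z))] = 11*z*exp(z) + 2*z + 56*exp(2*z) + 11*exp(z)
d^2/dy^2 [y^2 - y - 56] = 2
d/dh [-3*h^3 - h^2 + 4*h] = -9*h^2 - 2*h + 4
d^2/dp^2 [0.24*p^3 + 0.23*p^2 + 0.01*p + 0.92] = 1.44*p + 0.46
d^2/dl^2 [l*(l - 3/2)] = 2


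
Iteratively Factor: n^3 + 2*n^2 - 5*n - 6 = (n - 2)*(n^2 + 4*n + 3) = (n - 2)*(n + 3)*(n + 1)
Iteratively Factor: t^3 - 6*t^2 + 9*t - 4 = (t - 4)*(t^2 - 2*t + 1) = (t - 4)*(t - 1)*(t - 1)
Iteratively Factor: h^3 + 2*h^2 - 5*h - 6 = (h + 1)*(h^2 + h - 6) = (h + 1)*(h + 3)*(h - 2)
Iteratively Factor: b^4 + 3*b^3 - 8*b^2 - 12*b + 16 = (b - 1)*(b^3 + 4*b^2 - 4*b - 16) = (b - 1)*(b + 2)*(b^2 + 2*b - 8) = (b - 1)*(b + 2)*(b + 4)*(b - 2)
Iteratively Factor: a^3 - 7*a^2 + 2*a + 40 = (a - 4)*(a^2 - 3*a - 10) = (a - 4)*(a + 2)*(a - 5)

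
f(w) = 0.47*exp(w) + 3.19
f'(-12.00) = 0.00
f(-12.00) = 3.19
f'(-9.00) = 0.00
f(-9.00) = 3.19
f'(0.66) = 0.91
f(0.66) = 4.10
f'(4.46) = 40.65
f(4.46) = 43.84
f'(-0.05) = 0.45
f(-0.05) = 3.64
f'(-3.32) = 0.02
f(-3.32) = 3.21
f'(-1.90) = 0.07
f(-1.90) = 3.26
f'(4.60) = 46.76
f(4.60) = 49.95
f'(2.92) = 8.71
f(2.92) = 11.90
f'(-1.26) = 0.13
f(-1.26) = 3.32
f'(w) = 0.47*exp(w)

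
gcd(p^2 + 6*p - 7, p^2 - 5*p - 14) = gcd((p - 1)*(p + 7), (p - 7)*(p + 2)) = 1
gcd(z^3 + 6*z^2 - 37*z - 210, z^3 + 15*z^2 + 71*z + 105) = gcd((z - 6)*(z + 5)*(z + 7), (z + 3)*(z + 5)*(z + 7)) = z^2 + 12*z + 35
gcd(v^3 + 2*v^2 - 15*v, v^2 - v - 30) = v + 5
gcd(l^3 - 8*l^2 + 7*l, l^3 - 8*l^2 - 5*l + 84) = l - 7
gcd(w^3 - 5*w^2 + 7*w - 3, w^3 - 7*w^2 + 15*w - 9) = w^2 - 4*w + 3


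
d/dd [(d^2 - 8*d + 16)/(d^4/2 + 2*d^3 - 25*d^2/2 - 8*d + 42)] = 4*(-d^5 + 10*d^4 - 204*d^2 + 484*d - 208)/(d^8 + 8*d^7 - 34*d^6 - 232*d^5 + 665*d^4 + 1472*d^3 - 3944*d^2 - 2688*d + 7056)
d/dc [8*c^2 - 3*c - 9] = 16*c - 3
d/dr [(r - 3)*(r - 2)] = 2*r - 5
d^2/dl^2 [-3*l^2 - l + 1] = -6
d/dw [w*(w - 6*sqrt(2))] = 2*w - 6*sqrt(2)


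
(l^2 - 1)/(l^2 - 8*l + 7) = (l + 1)/(l - 7)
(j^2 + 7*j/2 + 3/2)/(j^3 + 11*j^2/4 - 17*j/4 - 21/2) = 2*(2*j + 1)/(4*j^2 - j - 14)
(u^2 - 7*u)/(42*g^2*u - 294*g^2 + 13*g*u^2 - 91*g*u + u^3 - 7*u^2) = u/(42*g^2 + 13*g*u + u^2)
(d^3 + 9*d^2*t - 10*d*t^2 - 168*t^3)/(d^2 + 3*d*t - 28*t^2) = d + 6*t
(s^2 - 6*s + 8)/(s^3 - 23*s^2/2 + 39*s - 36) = 2*(s - 2)/(2*s^2 - 15*s + 18)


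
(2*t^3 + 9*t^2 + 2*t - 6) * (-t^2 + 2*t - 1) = -2*t^5 - 5*t^4 + 14*t^3 + t^2 - 14*t + 6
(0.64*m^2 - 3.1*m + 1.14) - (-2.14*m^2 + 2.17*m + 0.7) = 2.78*m^2 - 5.27*m + 0.44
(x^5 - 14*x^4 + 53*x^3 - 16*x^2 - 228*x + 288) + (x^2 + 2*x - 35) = x^5 - 14*x^4 + 53*x^3 - 15*x^2 - 226*x + 253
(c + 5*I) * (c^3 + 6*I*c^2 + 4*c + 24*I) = c^4 + 11*I*c^3 - 26*c^2 + 44*I*c - 120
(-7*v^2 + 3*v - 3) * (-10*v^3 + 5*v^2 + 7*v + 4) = 70*v^5 - 65*v^4 - 4*v^3 - 22*v^2 - 9*v - 12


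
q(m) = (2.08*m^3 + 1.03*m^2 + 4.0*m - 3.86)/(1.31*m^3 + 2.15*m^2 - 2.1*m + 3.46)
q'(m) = (-3.93*m^2 - 4.3*m + 2.1)*(2.08*m^3 + 1.03*m^2 + 4.0*m - 3.86)/(1.31*m^3 + 2.15*m^2 - 2.1*m + 3.46)^2 + (6.24*m^2 + 2.06*m + 4.0)/(1.31*m^3 + 2.15*m^2 - 2.1*m + 3.46) = (3.1227*m^4 - 19.216*m^3 + 25.9972*m^2 + 23.7256*m + 5.734)/(1.7161*m^6 + 5.633*m^5 - 0.879500000000001*m^4 + 0.0352000000000015*m^3 + 19.288*m^2 - 14.532*m + 11.9716)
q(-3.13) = 7.72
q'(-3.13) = 13.06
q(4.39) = 1.43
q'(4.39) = 0.01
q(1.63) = 1.26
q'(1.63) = 0.40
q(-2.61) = -149.66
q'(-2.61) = 6944.35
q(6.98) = 1.45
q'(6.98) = 0.01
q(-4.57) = 2.97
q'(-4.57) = 0.81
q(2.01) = 1.36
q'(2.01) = 0.15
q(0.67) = -0.03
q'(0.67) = 2.42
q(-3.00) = 10.02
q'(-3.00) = 23.99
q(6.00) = 1.44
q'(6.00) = 0.01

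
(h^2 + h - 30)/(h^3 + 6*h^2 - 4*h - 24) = (h - 5)/(h^2 - 4)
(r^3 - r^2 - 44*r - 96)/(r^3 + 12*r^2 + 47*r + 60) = (r - 8)/(r + 5)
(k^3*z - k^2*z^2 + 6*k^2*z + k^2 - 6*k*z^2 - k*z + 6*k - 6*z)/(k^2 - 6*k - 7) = (-k^3*z + k^2*z^2 - 6*k^2*z - k^2 + 6*k*z^2 + k*z - 6*k + 6*z)/(-k^2 + 6*k + 7)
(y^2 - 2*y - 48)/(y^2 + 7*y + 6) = (y - 8)/(y + 1)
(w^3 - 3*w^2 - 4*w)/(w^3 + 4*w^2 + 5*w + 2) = w*(w - 4)/(w^2 + 3*w + 2)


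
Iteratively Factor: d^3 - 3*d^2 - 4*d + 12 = (d - 2)*(d^2 - d - 6) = (d - 3)*(d - 2)*(d + 2)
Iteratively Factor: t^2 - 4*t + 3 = (t - 3)*(t - 1)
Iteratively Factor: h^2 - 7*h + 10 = (h - 5)*(h - 2)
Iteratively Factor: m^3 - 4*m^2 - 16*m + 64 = (m - 4)*(m^2 - 16) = (m - 4)^2*(m + 4)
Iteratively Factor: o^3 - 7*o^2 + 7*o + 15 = (o + 1)*(o^2 - 8*o + 15) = (o - 5)*(o + 1)*(o - 3)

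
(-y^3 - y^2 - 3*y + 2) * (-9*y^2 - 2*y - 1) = 9*y^5 + 11*y^4 + 30*y^3 - 11*y^2 - y - 2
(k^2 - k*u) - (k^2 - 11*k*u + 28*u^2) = 10*k*u - 28*u^2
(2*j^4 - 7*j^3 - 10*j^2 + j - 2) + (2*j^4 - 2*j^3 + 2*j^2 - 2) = 4*j^4 - 9*j^3 - 8*j^2 + j - 4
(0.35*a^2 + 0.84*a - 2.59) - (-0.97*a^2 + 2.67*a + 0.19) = 1.32*a^2 - 1.83*a - 2.78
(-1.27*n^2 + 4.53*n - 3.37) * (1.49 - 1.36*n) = 1.7272*n^3 - 8.0531*n^2 + 11.3329*n - 5.0213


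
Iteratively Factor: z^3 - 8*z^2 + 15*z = (z)*(z^2 - 8*z + 15) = z*(z - 5)*(z - 3)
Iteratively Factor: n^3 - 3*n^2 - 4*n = (n + 1)*(n^2 - 4*n) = (n - 4)*(n + 1)*(n)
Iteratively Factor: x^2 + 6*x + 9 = (x + 3)*(x + 3)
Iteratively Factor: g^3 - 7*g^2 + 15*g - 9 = (g - 1)*(g^2 - 6*g + 9) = (g - 3)*(g - 1)*(g - 3)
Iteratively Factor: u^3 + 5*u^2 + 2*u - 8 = (u + 4)*(u^2 + u - 2) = (u + 2)*(u + 4)*(u - 1)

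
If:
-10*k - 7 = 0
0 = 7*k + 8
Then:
No Solution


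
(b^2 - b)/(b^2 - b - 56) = b*(1 - b)/(-b^2 + b + 56)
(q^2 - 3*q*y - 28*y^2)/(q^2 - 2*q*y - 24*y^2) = (-q + 7*y)/(-q + 6*y)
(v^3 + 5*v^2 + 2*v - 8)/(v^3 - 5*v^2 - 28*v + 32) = (v + 2)/(v - 8)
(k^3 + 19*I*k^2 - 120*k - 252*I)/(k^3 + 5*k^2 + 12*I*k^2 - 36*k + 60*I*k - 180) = (k + 7*I)/(k + 5)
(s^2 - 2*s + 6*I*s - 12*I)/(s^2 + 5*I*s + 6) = (s - 2)/(s - I)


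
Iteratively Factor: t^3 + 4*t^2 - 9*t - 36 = (t + 3)*(t^2 + t - 12) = (t + 3)*(t + 4)*(t - 3)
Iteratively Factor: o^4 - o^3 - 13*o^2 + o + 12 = (o - 1)*(o^3 - 13*o - 12) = (o - 1)*(o + 1)*(o^2 - o - 12) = (o - 1)*(o + 1)*(o + 3)*(o - 4)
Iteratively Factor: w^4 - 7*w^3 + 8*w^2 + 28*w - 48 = (w - 3)*(w^3 - 4*w^2 - 4*w + 16) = (w - 3)*(w + 2)*(w^2 - 6*w + 8) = (w - 4)*(w - 3)*(w + 2)*(w - 2)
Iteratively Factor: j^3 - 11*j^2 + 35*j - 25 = (j - 1)*(j^2 - 10*j + 25) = (j - 5)*(j - 1)*(j - 5)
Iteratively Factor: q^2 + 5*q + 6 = (q + 3)*(q + 2)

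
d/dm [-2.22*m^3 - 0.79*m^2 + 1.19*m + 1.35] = -6.66*m^2 - 1.58*m + 1.19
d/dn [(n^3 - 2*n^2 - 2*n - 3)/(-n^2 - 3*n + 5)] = (-n^4 - 6*n^3 + 19*n^2 - 26*n - 19)/(n^4 + 6*n^3 - n^2 - 30*n + 25)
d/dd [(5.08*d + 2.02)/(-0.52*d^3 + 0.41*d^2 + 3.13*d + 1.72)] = (5.2832*d^3 + 1.0684*d^2 - 1.6564*d + 2.415)/(0.2704*d^6 - 0.4264*d^5 - 3.0871*d^4 + 0.7778*d^3 + 11.2073*d^2 + 10.7672*d + 2.9584)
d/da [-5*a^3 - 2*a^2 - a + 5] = -15*a^2 - 4*a - 1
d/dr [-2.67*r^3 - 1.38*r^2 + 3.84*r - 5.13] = -8.01*r^2 - 2.76*r + 3.84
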